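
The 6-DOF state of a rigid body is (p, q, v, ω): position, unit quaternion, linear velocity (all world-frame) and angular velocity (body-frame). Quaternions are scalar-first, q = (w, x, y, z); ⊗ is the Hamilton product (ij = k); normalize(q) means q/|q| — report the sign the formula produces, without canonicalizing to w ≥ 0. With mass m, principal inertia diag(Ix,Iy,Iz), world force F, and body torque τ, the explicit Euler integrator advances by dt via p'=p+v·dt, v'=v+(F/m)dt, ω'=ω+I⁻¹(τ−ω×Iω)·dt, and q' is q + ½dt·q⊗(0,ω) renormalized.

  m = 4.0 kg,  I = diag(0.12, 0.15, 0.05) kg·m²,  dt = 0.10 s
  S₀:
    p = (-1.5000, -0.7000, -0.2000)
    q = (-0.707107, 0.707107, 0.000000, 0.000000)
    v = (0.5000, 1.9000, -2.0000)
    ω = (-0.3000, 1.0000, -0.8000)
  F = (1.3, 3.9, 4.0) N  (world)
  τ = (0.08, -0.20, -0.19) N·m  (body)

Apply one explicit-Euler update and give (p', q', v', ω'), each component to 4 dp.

p' = (-1.4500, -0.5100, -0.4000)
q' = (-0.6950, 0.7162, -0.0071, 0.0635)
v' = (0.5325, 1.9975, -1.9000)
ω' = (-0.3000, 0.8555, -1.1620)

gyro term ω×Iω = (0.0800, 0.0168, -0.0090)
α = I⁻¹(τ − ω×Iω) = (0.0000, -1.4453, -3.6200)
new body rate ω' = (-0.3000, 0.8555, -1.1620)
2q̇ = q⊗(0,ω) = (0.2121321, 0.2121321, -0.1414214, 1.2727926)
updated quaternion q' = (-0.6950, 0.7162, -0.0071, 0.0635)
p + v·dt = (-1.4500, -0.5100, -0.4000)
v + (F/m)dt = (0.5325, 1.9975, -1.9000)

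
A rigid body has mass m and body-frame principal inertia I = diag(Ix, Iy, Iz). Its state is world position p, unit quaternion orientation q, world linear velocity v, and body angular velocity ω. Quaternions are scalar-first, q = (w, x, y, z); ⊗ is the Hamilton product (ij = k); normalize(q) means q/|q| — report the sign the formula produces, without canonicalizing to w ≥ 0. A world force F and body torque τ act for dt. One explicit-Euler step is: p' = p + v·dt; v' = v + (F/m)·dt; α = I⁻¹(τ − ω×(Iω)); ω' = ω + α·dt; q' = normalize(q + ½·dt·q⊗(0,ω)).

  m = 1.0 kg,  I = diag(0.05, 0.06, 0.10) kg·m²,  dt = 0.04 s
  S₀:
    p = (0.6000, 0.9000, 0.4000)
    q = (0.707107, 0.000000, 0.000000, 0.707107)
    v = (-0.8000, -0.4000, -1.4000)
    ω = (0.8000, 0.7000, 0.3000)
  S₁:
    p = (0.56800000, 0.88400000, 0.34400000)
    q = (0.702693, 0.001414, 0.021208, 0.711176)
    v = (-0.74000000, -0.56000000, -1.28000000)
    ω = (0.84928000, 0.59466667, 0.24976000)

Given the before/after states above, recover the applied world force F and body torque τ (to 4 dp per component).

F = (1.5000, -4.0000, 3.0000)
τ = (0.0700, -0.1700, -0.1200)

v₁ − v₀ = (0.06000000, -0.16000000, 0.12000000)
F = m·Δv/dt = (1.5000, -4.0000, 3.0000)
ω₁ − ω₀ = (0.04928000, -0.10533333, -0.05024000)
gyro term ω₀×Iω₀ = (0.0084, -0.0120, 0.0056)
I·α + gyro = (0.0700, -0.1700, -0.1200)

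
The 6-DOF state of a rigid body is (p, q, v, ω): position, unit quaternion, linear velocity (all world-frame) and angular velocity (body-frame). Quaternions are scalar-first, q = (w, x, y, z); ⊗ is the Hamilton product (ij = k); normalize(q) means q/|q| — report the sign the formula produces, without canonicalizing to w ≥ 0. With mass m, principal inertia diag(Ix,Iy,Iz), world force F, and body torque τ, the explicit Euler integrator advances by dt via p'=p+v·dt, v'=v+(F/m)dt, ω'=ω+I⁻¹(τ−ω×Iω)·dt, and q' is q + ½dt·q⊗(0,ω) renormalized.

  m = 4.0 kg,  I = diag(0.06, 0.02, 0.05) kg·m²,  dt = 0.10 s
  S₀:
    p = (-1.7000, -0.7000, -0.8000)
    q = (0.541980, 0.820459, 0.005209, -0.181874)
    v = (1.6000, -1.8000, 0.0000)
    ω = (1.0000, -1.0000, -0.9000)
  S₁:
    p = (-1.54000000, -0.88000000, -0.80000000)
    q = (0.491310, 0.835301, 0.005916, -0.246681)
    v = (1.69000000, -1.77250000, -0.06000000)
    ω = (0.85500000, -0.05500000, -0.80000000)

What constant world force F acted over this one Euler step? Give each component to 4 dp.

Δv = v₁−v₀ = (0.09000000, 0.02750000, -0.06000000)
m·(v₁−v₀)/dt = (3.6000, 1.1000, -2.4000)

F = (3.6000, 1.1000, -2.4000)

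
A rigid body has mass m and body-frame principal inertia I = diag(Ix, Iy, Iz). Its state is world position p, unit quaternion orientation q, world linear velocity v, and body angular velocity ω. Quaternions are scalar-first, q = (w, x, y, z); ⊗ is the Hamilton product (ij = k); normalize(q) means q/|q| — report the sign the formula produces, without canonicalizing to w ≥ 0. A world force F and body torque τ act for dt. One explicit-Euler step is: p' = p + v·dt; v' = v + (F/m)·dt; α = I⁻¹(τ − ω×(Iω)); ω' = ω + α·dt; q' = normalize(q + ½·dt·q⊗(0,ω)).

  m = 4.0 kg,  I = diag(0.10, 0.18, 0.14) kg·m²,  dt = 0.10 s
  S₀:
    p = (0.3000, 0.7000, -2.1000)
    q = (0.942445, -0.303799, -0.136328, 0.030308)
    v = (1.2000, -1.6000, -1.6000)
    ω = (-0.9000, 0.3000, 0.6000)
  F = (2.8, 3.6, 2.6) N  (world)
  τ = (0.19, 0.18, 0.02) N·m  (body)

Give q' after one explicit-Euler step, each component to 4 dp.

Hamilton product q⊗(0,ω) = (-0.2507055, -0.9390897, 0.4377357, 0.3516321)
q' = normalize(q + ½dt·q⊗(0,ω)) = (0.9284, -0.3502, -0.1143, 0.0478)

q' = (0.9284, -0.3502, -0.1143, 0.0478)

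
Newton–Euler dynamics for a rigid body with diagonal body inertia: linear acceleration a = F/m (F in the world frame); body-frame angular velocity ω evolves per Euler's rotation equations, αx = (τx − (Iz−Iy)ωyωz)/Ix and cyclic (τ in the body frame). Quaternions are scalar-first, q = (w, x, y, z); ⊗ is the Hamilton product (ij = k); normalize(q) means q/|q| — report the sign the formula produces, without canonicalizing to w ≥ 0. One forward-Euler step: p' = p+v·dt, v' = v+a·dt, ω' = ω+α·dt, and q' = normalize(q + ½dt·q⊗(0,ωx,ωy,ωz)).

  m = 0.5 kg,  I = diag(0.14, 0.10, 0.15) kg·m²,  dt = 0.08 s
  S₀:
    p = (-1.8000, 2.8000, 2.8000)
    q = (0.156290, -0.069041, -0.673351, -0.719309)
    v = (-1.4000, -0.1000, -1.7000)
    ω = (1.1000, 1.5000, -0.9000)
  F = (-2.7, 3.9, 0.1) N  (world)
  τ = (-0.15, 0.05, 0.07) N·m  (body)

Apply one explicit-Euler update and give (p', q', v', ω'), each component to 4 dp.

a = (-5.4000, 7.8000, 0.2000)
p + v·dt = (-1.9120, 2.7920, 2.6640)
new velocity v' = (-1.8320, 0.5240, -1.6840)
α = I⁻¹(τ − ω×Iω) = (-0.5893, 0.4010, 0.9067)
ω + α·dt = (1.0529, 1.5321, -0.8275)
2q̇ = q⊗(0,ω) = (0.4385935, 1.8568984, -0.6189418, 0.4964636)
q + ½dt·q⊗(0,ω), renormalized = (0.1732, 0.0052, -0.6957, -0.6971)

p' = (-1.9120, 2.7920, 2.6640)
q' = (0.1732, 0.0052, -0.6957, -0.6971)
v' = (-1.8320, 0.5240, -1.6840)
ω' = (1.0529, 1.5321, -0.8275)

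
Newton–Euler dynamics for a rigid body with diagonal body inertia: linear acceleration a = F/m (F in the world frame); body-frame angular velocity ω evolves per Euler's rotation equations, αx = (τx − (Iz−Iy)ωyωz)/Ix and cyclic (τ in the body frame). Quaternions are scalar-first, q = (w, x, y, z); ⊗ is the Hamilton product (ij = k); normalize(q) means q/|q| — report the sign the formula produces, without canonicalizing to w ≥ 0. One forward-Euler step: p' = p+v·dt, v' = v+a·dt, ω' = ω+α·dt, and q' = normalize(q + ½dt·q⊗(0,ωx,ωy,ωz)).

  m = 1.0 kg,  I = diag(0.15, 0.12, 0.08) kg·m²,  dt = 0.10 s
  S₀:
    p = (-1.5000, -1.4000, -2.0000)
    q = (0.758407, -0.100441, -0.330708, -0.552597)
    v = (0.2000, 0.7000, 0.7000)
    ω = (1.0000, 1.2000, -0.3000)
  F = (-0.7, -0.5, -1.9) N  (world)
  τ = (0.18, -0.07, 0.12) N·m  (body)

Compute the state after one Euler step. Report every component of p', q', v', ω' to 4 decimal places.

p' = (-1.4800, -1.3300, -1.9300)
q' = (0.7725, -0.0243, -0.3134, -0.5517)
v' = (0.1300, 0.6500, 0.5100)
ω' = (1.1104, 1.1592, -0.1050)

ω×(Iω) gyroscopic = (0.0144, -0.0210, -0.0360)
α = I⁻¹(τ − ω×Iω) = (1.1040, -0.4083, 1.9500)
ω + α·dt = (1.1104, 1.1592, -0.1050)
Hamilton product q⊗(0,ω) = (0.3315115, 1.5207358, 0.3273591, -0.0173433)
updated quaternion q' = (0.7725, -0.0243, -0.3134, -0.5517)
a = (-0.7000, -0.5000, -1.9000)
p' = p + v·dt = (-1.4800, -1.3300, -1.9300)
v + (F/m)dt = (0.1300, 0.6500, 0.5100)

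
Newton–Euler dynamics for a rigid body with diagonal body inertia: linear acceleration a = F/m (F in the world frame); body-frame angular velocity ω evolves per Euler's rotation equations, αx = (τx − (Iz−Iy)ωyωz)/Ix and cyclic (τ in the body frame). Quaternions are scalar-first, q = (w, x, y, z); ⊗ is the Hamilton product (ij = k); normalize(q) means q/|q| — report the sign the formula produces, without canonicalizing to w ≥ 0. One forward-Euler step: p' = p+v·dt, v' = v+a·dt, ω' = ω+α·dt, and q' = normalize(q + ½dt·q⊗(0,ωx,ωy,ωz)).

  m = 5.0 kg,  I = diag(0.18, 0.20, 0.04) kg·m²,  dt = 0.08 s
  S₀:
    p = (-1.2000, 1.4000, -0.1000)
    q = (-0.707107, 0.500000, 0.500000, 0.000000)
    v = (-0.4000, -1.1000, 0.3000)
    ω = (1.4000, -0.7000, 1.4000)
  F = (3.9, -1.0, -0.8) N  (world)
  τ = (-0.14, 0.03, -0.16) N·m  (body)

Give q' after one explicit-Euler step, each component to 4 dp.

q' = (-0.7186, 0.4867, 0.4901, -0.0813)

q⊗(0,ω) = (-0.3500000, -0.2899498, -0.2050251, -2.0399498)
updated quaternion q' = (-0.7186, 0.4867, 0.4901, -0.0813)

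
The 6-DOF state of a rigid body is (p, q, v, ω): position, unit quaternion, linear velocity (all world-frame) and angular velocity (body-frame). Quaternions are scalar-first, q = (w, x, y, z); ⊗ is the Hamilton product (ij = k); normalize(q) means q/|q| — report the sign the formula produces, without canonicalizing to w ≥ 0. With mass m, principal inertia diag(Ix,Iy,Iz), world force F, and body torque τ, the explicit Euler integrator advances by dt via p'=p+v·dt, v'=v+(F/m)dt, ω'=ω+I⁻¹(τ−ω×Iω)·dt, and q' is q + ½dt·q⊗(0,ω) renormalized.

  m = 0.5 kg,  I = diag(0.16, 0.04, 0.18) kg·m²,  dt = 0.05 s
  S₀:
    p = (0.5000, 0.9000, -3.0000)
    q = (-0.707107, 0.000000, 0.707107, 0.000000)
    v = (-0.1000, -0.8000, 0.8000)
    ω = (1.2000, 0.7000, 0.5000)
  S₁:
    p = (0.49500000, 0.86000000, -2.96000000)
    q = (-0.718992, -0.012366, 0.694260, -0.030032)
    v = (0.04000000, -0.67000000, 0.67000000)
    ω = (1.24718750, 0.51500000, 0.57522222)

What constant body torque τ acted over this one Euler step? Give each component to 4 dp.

rate change Δω = (0.04718750, -0.18500000, 0.07522222)
gyro term ω₀×Iω₀ = (0.0490, -0.0120, -0.1008)
I·α + gyro = (0.2000, -0.1600, 0.1700)

τ = (0.2000, -0.1600, 0.1700)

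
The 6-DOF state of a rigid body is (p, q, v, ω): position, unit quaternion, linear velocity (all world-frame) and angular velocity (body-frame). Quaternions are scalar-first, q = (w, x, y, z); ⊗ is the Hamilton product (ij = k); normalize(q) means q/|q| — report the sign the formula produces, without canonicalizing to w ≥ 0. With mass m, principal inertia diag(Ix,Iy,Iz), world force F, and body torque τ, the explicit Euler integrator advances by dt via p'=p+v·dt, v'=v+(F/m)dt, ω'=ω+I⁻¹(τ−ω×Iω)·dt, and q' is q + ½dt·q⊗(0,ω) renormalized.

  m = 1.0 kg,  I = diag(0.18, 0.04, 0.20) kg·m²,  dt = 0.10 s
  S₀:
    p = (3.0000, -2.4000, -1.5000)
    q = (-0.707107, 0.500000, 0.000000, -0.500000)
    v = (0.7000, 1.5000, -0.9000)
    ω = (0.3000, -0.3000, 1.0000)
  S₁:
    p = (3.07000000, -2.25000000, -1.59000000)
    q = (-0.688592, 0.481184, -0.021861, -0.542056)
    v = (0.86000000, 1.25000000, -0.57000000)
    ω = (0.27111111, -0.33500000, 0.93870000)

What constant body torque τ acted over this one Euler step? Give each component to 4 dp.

τ = (-0.1000, -0.0200, -0.1100)

Δω = ω₁−ω₀ = (-0.02888889, -0.03500000, -0.06130000)
applied torque τ = (-0.1000, -0.0200, -0.1100)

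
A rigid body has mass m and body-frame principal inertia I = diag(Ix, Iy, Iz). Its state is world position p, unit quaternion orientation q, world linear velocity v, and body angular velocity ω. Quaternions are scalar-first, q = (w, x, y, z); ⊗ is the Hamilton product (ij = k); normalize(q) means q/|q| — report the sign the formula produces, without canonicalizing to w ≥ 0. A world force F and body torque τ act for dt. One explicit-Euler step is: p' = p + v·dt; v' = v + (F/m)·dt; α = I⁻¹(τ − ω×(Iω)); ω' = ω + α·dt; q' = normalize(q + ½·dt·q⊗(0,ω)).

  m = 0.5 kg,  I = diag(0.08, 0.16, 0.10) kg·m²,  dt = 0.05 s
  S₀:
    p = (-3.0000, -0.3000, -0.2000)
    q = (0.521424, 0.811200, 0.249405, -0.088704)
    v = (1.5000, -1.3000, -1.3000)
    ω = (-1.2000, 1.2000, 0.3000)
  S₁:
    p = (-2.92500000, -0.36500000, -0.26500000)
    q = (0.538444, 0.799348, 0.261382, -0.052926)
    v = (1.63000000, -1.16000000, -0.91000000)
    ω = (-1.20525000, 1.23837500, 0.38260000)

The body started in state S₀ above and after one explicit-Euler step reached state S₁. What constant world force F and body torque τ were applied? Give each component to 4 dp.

F = (1.3000, 1.4000, 3.9000)
τ = (-0.0300, 0.1300, 0.0500)

Δv = v₁−v₀ = (0.13000000, 0.14000000, 0.39000000)
applied force F = (1.3000, 1.4000, 3.9000)
rate change Δω = (-0.00525000, 0.03837500, 0.08260000)
applied torque τ = (-0.0300, 0.1300, 0.0500)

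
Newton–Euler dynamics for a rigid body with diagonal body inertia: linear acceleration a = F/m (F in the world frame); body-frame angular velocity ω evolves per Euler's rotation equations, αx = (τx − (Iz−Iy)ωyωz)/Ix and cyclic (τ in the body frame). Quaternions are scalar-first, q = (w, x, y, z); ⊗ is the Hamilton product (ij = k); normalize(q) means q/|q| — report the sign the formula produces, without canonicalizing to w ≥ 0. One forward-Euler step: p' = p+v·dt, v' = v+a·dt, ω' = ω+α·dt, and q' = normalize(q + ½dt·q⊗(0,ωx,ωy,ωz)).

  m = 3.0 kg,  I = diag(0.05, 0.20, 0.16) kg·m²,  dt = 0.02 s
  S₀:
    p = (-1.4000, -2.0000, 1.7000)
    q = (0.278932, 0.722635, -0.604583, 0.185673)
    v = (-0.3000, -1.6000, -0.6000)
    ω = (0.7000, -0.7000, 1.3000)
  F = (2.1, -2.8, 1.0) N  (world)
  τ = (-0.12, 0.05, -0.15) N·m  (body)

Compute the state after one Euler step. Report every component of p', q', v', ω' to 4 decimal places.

a = (0.7000, -0.9333, 0.3333)
p + v·dt = (-1.4060, -2.0320, 1.6880)
new velocity v' = (-0.2860, -1.6187, -0.5933)
ω×(Iω) gyroscopic = (0.0364, -0.1001, -0.0735)
angular accel α = (-3.1280, 0.7505, -0.4781)
new body rate ω' = (0.6374, -0.6850, 1.2904)
Hamilton product q⊗(0,ω) = (-1.1704275, -0.4607344, -1.0047068, 0.2799752)
q + ½dt·q⊗(0,ω), renormalized = (0.2672, 0.7179, -0.6145, 0.1884)

p' = (-1.4060, -2.0320, 1.6880)
q' = (0.2672, 0.7179, -0.6145, 0.1884)
v' = (-0.2860, -1.6187, -0.5933)
ω' = (0.6374, -0.6850, 1.2904)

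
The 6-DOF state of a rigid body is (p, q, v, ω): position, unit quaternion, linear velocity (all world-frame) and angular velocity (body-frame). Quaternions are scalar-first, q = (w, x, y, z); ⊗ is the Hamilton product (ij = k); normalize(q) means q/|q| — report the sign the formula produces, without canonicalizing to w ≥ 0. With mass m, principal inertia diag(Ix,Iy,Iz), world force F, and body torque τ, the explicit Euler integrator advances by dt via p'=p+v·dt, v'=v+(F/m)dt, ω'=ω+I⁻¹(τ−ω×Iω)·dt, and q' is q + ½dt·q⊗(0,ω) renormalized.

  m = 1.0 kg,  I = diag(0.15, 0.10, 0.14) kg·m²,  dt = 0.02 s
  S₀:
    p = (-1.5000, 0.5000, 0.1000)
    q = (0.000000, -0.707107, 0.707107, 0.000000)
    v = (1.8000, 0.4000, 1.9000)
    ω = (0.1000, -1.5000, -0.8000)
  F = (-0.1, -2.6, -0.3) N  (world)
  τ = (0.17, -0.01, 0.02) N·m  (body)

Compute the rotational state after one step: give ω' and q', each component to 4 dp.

gyro term ω×Iω = (0.0480, -0.0008, 0.0075)
(τ − ω×Iω)/I = (0.8133, -0.0920, 0.0893)
ω' = ω + α·dt = (0.1163, -1.5018, -0.7982)
q⊗(0,ω) = (1.1313712, -0.5656856, -0.5656856, 0.9899498)
q + ½dt·q⊗(0,ω), renormalized = (0.0113, -0.7127, 0.7013, 0.0099)

ω' = (0.1163, -1.5018, -0.7982)
q' = (0.0113, -0.7127, 0.7013, 0.0099)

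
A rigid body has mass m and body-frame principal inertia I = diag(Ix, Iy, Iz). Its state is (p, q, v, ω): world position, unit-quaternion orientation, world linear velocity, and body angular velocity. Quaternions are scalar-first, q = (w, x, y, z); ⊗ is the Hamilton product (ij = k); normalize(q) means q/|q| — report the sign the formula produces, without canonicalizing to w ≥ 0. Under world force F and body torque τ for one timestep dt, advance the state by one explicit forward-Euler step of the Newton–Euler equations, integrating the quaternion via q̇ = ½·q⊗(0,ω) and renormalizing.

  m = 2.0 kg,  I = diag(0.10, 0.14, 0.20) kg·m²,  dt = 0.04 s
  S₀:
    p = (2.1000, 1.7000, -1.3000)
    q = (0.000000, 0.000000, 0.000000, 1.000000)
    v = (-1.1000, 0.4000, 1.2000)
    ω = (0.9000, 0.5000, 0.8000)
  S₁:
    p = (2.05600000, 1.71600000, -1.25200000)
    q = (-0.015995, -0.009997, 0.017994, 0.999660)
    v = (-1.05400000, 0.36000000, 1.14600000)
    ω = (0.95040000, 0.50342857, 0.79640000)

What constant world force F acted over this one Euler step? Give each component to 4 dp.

velocity change Δv = (0.04600000, -0.04000000, -0.05400000)
m·(v₁−v₀)/dt = (2.3000, -2.0000, -2.7000)

F = (2.3000, -2.0000, -2.7000)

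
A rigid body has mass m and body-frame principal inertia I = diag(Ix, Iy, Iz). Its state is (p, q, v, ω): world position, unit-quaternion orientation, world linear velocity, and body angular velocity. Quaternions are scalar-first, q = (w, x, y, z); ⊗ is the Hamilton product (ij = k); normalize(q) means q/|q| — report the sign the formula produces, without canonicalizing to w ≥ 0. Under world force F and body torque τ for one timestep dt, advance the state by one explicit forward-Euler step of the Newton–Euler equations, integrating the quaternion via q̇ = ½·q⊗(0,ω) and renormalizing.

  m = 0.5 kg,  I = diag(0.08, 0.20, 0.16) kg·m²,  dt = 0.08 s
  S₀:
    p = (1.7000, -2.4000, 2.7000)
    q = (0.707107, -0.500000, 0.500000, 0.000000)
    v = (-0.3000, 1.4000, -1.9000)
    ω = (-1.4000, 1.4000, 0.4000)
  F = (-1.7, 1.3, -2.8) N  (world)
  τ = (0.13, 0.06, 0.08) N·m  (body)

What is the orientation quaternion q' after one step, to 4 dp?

q' = (0.6490, -0.5299, 0.5458, 0.0113)

q⊗(0,ω) = (-1.4000000, -0.7899498, 1.1899498, 0.2828428)
updated quaternion q' = (0.6490, -0.5299, 0.5458, 0.0113)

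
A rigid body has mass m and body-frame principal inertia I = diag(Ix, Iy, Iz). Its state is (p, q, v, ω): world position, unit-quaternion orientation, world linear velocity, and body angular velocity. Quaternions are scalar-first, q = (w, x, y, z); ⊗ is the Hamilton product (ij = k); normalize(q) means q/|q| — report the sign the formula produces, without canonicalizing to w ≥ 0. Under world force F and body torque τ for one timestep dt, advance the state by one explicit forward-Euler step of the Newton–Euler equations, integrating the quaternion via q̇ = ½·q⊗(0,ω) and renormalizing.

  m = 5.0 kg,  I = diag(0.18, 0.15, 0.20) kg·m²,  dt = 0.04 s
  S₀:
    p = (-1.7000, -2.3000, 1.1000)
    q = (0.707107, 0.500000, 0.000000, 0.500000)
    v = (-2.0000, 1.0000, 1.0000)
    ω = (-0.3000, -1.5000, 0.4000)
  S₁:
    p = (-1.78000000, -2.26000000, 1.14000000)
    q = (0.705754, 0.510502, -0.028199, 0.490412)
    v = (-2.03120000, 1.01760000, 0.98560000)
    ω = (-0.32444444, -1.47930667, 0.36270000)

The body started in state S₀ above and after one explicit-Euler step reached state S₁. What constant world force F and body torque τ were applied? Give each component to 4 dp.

ω₁ − ω₀ = (-0.02444444, 0.02069333, -0.03730000)
τ = I·(Δω/dt) + ω₀×(Iω₀) = (-0.1400, 0.0800, -0.2000)
Δv = v₁−v₀ = (-0.03120000, 0.01760000, -0.01440000)
m·(v₁−v₀)/dt = (-3.9000, 2.2000, -1.8000)

F = (-3.9000, 2.2000, -1.8000)
τ = (-0.1400, 0.0800, -0.2000)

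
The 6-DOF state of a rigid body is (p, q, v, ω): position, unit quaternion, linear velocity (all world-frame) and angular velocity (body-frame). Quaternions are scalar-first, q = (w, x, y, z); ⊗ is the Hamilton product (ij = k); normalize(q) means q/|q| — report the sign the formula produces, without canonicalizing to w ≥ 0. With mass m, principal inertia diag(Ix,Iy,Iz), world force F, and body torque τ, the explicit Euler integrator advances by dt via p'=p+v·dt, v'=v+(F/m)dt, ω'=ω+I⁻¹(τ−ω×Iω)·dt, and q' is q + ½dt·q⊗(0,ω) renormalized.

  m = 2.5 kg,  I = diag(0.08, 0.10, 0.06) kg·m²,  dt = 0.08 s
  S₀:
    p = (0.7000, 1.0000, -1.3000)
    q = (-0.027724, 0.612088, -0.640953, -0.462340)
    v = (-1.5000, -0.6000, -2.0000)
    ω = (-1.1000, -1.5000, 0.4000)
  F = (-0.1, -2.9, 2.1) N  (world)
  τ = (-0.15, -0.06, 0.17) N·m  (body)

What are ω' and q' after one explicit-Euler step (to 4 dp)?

gyro term ω×Iω = (0.0240, -0.0088, 0.0330)
α = I⁻¹(τ − ω×Iω) = (-2.1750, -0.5120, 2.2833)
new body rate ω' = (-1.2740, -1.5410, 0.5827)
Hamilton product q⊗(0,ω) = (-0.1031967, -0.9193948, 0.3053248, -1.6342699)
q + ½dt·q⊗(0,ω), renormalized = (-0.0318, 0.5737, -0.6269, -0.5262)

ω' = (-1.2740, -1.5410, 0.5827)
q' = (-0.0318, 0.5737, -0.6269, -0.5262)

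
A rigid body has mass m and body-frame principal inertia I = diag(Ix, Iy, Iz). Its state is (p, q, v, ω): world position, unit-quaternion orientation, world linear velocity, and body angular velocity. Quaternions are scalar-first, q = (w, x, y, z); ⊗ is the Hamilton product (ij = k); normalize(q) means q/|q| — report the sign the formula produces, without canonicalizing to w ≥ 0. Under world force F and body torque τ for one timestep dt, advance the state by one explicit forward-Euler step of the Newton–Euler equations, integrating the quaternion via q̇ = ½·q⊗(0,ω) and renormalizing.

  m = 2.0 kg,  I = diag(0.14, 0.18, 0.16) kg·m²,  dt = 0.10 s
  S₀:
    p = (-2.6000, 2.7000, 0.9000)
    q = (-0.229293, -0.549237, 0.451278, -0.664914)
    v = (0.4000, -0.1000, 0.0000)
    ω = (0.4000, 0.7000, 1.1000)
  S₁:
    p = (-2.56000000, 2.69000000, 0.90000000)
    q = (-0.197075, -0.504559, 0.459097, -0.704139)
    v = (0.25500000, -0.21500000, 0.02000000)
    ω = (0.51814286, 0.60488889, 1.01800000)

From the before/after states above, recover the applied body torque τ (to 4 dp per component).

rate change Δω = (0.11814286, -0.09511111, -0.08200000)
precession coupling = (-0.0154, -0.0088, 0.0112)
I·α + gyro = (0.1500, -0.1800, -0.1200)

τ = (0.1500, -0.1800, -0.1200)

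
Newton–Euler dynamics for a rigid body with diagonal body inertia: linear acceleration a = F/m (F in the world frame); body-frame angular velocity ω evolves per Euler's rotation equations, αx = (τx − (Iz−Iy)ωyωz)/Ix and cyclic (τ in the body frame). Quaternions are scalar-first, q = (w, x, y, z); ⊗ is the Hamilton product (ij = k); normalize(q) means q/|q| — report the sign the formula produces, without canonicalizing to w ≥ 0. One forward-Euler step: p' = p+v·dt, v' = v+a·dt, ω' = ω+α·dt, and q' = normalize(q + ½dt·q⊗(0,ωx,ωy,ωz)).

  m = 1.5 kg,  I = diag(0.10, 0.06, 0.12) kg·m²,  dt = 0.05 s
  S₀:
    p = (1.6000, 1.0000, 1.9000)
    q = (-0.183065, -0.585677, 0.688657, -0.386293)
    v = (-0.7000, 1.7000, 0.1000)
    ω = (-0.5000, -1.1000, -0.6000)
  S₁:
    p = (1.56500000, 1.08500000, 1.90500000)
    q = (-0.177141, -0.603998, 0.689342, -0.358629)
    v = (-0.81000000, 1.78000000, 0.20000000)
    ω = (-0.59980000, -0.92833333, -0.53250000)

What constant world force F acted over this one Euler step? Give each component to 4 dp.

velocity change Δv = (-0.11000000, 0.08000000, 0.10000000)
applied force F = (-3.3000, 2.4000, 3.0000)

F = (-3.3000, 2.4000, 3.0000)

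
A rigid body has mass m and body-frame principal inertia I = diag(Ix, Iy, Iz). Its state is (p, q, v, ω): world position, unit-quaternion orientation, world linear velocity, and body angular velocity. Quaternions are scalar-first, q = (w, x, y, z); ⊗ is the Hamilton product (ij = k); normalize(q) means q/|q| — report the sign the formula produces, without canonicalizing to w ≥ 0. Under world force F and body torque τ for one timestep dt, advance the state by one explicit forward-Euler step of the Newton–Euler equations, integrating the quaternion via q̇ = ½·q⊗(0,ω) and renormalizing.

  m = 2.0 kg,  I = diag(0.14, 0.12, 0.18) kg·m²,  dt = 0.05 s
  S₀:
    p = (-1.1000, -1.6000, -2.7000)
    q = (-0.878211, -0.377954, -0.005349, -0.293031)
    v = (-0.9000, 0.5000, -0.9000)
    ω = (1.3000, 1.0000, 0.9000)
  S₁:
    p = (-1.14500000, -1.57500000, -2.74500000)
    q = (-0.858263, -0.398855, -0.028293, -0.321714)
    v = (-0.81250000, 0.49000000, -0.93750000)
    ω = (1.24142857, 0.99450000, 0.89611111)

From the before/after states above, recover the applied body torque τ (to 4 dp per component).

ω₁ − ω₀ = (-0.05857143, -0.00550000, -0.00388889)
I·α + gyro = (-0.1100, -0.0600, -0.0400)

τ = (-0.1100, -0.0600, -0.0400)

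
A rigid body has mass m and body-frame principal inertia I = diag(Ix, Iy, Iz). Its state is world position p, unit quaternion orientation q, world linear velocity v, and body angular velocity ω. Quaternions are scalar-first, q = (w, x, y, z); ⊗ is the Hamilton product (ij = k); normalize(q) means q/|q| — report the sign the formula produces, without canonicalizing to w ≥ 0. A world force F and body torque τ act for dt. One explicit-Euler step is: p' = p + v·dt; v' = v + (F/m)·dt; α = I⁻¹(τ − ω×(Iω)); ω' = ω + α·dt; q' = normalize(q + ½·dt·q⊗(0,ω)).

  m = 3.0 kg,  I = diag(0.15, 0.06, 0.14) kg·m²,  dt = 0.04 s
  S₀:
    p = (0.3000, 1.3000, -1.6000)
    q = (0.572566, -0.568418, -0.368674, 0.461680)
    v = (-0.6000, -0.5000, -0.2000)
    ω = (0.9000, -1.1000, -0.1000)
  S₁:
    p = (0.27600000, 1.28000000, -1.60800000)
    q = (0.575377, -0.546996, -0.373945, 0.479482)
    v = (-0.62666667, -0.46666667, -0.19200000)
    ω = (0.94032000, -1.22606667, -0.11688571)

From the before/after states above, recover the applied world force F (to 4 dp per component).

F = (-2.0000, 2.5000, 0.6000)

Δv = v₁−v₀ = (-0.02666667, 0.03333333, 0.00800000)
m·(v₁−v₀)/dt = (-2.0000, 2.5000, 0.6000)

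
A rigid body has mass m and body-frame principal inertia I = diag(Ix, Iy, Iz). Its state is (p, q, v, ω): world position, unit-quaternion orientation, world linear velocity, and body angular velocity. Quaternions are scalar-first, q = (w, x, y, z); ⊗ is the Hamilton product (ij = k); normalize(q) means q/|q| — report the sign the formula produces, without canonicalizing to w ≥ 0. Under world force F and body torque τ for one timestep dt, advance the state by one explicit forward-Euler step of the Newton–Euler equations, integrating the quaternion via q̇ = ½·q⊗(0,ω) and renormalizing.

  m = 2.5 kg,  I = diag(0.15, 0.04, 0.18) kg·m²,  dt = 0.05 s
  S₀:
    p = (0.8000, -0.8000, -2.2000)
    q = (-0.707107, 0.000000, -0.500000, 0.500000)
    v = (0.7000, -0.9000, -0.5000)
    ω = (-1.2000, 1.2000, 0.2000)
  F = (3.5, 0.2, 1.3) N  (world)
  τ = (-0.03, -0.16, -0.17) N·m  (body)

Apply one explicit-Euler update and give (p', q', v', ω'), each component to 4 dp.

p' = (0.8350, -0.8450, -2.2250)
q' = (-0.6940, 0.0037, -0.5357, 0.4810)
v' = (0.7700, -0.8960, -0.4740)
ω' = (-1.2212, 0.9910, 0.1088)

linear accel F/m = (1.4000, 0.0800, 0.5200)
p' = p + v·dt = (0.8350, -0.8450, -2.2250)
new velocity v' = (0.7700, -0.8960, -0.4740)
angular accel α = (-0.4240, -4.1800, -1.8244)
ω' = ω + α·dt = (-1.2212, 0.9910, 0.1088)
Hamilton product q⊗(0,ω) = (0.5000000, 0.1485284, -1.4485284, -0.7414214)
q + ½dt·q⊗(0,ω), renormalized = (-0.6940, 0.0037, -0.5357, 0.4810)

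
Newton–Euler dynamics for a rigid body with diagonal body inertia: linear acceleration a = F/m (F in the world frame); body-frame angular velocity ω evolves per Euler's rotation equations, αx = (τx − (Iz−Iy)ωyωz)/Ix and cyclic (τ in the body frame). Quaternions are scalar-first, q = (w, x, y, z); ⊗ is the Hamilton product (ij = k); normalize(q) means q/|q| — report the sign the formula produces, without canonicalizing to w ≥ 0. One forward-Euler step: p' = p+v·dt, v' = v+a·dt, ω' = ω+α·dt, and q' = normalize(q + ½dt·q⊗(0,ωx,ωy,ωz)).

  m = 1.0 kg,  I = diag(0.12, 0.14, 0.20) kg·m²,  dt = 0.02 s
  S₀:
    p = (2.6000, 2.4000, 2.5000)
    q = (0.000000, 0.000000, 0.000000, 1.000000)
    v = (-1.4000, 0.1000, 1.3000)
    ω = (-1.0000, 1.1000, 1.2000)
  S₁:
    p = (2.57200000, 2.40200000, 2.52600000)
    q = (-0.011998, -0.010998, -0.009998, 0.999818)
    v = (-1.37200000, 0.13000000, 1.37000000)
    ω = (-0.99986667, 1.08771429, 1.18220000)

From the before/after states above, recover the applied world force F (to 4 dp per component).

v₁ − v₀ = (0.02800000, 0.03000000, 0.07000000)
F = m·Δv/dt = (1.4000, 1.5000, 3.5000)

F = (1.4000, 1.5000, 3.5000)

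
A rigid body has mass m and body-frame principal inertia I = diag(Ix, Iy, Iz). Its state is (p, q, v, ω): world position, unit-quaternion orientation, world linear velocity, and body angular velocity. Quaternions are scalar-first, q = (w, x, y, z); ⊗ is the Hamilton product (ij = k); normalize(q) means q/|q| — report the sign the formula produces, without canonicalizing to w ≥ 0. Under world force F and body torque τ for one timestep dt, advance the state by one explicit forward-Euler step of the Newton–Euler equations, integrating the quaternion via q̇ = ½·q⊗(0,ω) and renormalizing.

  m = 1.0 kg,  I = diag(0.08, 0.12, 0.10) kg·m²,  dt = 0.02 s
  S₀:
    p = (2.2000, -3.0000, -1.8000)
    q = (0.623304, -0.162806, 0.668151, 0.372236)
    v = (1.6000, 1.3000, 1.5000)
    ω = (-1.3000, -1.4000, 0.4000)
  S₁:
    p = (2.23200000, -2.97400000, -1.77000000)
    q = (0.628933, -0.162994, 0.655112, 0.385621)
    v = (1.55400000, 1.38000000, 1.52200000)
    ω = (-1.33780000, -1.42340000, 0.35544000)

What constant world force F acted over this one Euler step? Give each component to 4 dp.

Δv = v₁−v₀ = (-0.04600000, 0.08000000, 0.02200000)
applied force F = (-2.3000, 4.0000, 1.1000)

F = (-2.3000, 4.0000, 1.1000)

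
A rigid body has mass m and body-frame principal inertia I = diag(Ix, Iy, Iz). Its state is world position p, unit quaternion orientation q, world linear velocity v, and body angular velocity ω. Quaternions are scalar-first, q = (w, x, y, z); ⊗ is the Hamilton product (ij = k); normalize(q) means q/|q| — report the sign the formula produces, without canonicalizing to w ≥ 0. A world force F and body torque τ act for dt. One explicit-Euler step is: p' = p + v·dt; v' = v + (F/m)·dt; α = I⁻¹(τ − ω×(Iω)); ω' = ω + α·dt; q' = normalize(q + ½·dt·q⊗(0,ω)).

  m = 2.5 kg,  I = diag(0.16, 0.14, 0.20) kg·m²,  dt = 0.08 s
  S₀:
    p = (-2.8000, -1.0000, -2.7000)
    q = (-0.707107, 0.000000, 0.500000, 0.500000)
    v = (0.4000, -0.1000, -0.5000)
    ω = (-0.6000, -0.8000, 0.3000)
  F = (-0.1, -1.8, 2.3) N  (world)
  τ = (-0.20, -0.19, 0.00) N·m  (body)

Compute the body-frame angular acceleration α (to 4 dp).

α = (-1.1600, -1.4086, 0.0480)

gyro term ω×Iω = (-0.0144, 0.0072, -0.0096)
(τ − ω×Iω)/I = (-1.1600, -1.4086, 0.0480)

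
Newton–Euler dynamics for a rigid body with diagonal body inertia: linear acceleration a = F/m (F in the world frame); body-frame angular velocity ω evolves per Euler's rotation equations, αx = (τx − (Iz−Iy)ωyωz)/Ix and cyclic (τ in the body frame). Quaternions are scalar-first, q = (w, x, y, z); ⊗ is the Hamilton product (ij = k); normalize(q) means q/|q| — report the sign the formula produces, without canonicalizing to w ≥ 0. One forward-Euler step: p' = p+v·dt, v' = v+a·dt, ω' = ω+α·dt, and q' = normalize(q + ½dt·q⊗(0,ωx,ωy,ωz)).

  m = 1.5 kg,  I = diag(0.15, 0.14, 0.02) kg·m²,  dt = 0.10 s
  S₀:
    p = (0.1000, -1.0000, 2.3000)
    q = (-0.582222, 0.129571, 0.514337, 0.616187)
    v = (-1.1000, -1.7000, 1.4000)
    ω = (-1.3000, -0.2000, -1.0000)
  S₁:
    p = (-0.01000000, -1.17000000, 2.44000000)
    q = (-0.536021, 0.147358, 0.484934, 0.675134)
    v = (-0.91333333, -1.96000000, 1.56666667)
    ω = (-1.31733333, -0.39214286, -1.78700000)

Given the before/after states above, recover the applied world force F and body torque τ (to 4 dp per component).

ω₁ − ω₀ = (-0.01733333, -0.19214286, -0.78700000)
applied torque τ = (-0.0500, -0.1000, -0.1600)
Δv = v₁−v₀ = (0.18666667, -0.26000000, 0.16666667)
m·(v₁−v₀)/dt = (2.8000, -3.9000, 2.5000)

F = (2.8000, -3.9000, 2.5000)
τ = (-0.0500, -0.1000, -0.1600)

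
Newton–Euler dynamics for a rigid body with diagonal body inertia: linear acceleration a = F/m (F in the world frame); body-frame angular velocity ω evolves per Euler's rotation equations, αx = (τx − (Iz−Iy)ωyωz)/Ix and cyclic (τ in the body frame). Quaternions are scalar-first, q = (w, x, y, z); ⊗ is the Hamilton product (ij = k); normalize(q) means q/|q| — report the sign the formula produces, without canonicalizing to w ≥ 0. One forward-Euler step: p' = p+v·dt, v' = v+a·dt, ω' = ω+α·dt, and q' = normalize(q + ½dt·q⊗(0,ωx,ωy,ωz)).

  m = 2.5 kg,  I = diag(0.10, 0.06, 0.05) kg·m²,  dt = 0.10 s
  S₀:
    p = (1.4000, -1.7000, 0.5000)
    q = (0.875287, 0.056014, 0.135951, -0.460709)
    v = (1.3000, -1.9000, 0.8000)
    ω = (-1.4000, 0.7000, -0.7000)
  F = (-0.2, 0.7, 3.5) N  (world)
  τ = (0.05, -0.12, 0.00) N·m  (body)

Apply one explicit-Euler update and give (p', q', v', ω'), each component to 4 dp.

p' = (1.5300, -1.8900, 0.5800)
q' = (0.8552, 0.0061, 0.2001, -0.4781)
v' = (1.2920, -1.8720, 0.9400)
ω' = (-1.3549, 0.4183, -0.7784)

a = (-0.0800, 0.2800, 1.4000)
p' = p + v·dt = (1.5300, -1.8900, 0.5800)
new velocity v' = (1.2920, -1.8720, 0.9400)
(τ − ω×Iω)/I = (0.4510, -2.8167, -0.7840)
ω' = ω + α·dt = (-1.3549, 0.4183, -0.7784)
Hamilton product q⊗(0,ω) = (-0.3392424, -0.9980712, 1.2969033, -0.3831597)
q + ½dt·q⊗(0,ω), renormalized = (0.8552, 0.0061, 0.2001, -0.4781)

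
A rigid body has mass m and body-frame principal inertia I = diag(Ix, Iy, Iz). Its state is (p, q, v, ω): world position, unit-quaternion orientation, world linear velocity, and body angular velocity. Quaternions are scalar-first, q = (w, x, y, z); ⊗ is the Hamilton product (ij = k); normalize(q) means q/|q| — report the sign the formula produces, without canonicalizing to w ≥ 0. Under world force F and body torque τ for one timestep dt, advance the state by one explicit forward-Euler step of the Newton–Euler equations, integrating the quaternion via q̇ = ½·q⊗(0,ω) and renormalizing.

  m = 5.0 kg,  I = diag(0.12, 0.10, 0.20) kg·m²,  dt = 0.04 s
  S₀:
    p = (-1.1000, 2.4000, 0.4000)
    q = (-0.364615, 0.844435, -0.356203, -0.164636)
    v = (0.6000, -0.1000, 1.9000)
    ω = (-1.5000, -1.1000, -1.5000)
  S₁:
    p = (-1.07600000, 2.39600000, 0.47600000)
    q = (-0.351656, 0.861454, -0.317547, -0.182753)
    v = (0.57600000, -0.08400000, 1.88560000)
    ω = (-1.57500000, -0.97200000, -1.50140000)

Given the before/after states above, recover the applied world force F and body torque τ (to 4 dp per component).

F = (-3.0000, 2.0000, -1.8000)
τ = (-0.0600, 0.1400, -0.0400)

rate change Δω = (-0.07500000, 0.12800000, -0.00140000)
ω₀×(Iω₀) = (0.1650, -0.1800, -0.0330)
τ = I·(Δω/dt) + ω₀×(Iω₀) = (-0.0600, 0.1400, -0.0400)
Δv = v₁−v₀ = (-0.02400000, 0.01600000, -0.01440000)
applied force F = (-3.0000, 2.0000, -1.8000)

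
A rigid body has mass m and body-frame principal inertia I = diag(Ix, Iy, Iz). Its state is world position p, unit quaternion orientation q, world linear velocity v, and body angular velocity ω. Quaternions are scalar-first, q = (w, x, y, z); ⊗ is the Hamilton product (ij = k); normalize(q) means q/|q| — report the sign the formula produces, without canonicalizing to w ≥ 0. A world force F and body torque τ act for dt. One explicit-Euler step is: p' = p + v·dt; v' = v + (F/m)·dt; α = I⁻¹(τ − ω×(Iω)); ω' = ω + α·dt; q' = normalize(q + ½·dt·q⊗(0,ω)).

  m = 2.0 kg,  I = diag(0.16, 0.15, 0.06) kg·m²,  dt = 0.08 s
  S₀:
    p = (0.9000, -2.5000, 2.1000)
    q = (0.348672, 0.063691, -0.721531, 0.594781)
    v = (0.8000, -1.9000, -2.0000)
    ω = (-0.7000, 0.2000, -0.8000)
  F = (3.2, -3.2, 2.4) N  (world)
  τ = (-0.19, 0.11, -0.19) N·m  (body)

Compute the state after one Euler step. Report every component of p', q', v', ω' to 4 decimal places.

α = I⁻¹(τ − ω×Iω) = (-1.2775, 0.3600, -3.1900)
ω + α·dt = (-0.8022, 0.2288, -1.0552)
q⊗(0,ω) = (0.6647147, 0.2141982, -0.2956595, -0.7712711)
q' = normalize(q + ½dt·q⊗(0,ω)) = (0.3749, 0.0722, -0.7327, 0.5634)
linear accel F/m = (1.6000, -1.6000, 1.2000)
p' = p + v·dt = (0.9640, -2.6520, 1.9400)
v + (F/m)dt = (0.9280, -2.0280, -1.9040)

p' = (0.9640, -2.6520, 1.9400)
q' = (0.3749, 0.0722, -0.7327, 0.5634)
v' = (0.9280, -2.0280, -1.9040)
ω' = (-0.8022, 0.2288, -1.0552)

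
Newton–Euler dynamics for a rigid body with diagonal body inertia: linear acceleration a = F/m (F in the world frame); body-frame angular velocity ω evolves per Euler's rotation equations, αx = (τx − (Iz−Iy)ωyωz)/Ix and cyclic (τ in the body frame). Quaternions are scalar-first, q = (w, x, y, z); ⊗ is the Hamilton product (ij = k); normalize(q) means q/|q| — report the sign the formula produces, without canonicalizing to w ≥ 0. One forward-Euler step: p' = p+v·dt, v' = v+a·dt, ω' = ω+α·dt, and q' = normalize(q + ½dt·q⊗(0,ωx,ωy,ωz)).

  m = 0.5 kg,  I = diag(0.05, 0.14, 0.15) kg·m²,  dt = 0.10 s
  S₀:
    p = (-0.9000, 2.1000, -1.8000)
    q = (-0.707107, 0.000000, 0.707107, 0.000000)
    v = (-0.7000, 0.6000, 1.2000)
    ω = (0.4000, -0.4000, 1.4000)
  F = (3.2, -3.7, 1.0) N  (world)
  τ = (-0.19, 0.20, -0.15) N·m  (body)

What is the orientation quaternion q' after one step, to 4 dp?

Hamilton product q⊗(0,ω) = (0.2828428, 0.7071070, 0.2828428, -1.2727926)
updated quaternion q' = (-0.6910, 0.0353, 0.7192, -0.0635)

q' = (-0.6910, 0.0353, 0.7192, -0.0635)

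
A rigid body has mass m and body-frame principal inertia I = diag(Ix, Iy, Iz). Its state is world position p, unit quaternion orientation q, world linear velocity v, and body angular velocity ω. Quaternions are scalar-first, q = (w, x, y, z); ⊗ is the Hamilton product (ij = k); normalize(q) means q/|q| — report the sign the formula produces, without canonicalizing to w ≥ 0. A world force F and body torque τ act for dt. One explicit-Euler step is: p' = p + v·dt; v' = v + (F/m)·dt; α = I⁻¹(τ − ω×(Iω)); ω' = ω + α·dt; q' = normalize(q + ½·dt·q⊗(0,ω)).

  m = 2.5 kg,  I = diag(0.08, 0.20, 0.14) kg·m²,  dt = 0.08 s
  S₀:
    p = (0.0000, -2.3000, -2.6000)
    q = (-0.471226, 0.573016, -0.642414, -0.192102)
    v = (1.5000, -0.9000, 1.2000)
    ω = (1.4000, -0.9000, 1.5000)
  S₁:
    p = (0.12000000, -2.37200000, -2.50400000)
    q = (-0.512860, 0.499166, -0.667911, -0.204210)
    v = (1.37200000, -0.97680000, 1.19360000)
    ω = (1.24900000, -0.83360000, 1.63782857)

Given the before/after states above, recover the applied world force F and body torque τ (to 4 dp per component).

F = (-4.0000, -2.4000, -0.2000)
τ = (-0.0700, 0.0400, 0.0900)

Δv = v₁−v₀ = (-0.12800000, -0.07680000, -0.00640000)
F = m·Δv/dt = (-4.0000, -2.4000, -0.2000)
ω₁ − ω₀ = (-0.15100000, 0.06640000, 0.13782857)
precession coupling = (0.0810, -0.1260, -0.1512)
τ = I·(Δω/dt) + ω₀×(Iω₀) = (-0.0700, 0.0400, 0.0900)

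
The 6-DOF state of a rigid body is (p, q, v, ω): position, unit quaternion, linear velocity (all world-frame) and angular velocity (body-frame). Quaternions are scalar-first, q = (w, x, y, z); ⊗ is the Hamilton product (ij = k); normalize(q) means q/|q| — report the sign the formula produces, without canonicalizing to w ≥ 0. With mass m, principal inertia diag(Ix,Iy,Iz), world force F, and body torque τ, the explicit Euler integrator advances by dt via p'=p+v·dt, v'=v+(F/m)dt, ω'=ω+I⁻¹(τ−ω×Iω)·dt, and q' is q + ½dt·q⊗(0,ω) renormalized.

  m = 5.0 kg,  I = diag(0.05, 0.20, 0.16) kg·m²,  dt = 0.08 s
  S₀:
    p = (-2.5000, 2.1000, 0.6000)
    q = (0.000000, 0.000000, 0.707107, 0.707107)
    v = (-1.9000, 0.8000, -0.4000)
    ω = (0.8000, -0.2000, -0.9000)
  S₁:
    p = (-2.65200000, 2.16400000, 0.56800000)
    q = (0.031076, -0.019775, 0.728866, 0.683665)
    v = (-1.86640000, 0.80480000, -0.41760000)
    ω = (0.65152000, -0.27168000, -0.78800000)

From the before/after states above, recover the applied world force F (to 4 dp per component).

F = (2.1000, 0.3000, -1.1000)

velocity change Δv = (0.03360000, 0.00480000, -0.01760000)
applied force F = (2.1000, 0.3000, -1.1000)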